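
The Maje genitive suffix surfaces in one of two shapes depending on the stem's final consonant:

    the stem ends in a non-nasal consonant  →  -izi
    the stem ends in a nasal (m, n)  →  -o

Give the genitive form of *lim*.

*lim*: final consonant = /m/, a nasal → -o → *limo*.

limo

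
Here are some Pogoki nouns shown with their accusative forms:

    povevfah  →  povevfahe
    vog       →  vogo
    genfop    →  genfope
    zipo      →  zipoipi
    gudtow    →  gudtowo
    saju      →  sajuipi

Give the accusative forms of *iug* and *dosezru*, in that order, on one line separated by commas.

The suffix is conditioned by the final sound: -e when the stem ends in a voiceless consonant (*povevfah*, *genfop*); -o when the stem ends in a voiced consonant (*vog*, *gudtow*); -ipi when the stem ends in a vowel (*zipo*, *saju*).
*iug* — final sound /g/ (a voiced consonant) → -o → *iugo*.
*dosezru*: final sound = /u/, a vowel → -ipi → *dosezruipi*.

iugo, dosezruipi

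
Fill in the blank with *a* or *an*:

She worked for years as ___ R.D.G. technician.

an

The indefinite article is chosen by the initial *sound* of the following word, not its spelling.
The initialism *R.D.G.* is read letter by letter; the first letter, R, is pronounced /ɑr/, which begins with a vowel sound.
So the article is *an*: She worked for years as an R.D.G. technician.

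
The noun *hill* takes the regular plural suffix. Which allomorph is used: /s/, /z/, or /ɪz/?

The stem *hill* ends in a voiced non-sibilant sound.
The plural suffix surfaces as /ɪz/ after sibilants, /s/ after other voiceless consonants, and /z/ after other voiced sounds.
So the plural -s on *hill* is pronounced /z/.

/z/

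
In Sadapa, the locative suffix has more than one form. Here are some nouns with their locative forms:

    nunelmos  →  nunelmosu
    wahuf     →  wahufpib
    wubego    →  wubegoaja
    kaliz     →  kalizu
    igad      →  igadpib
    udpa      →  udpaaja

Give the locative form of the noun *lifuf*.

The suffix is conditioned by the final sound: -u when the stem ends in a sibilant (*nunelmos*, *kaliz*); -pib when the stem ends in a non-sibilant consonant (*wahuf*, *igad*); -aja when the stem ends in a vowel (*wubego*, *udpa*).
*lifuf*: final sound = /f/, a non-sibilant consonant → -pib → *lifufpib*.

lifufpib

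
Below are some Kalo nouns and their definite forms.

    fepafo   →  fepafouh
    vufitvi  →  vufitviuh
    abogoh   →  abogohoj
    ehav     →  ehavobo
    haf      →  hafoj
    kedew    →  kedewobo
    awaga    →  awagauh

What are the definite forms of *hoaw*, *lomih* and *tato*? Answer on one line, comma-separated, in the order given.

The alternation tracks the final sound of the stem — -oj when the stem ends in a voiceless consonant (*abogoh*, *haf*); -obo when the stem ends in a voiced consonant (*ehav*, *kedew*); -uh when the stem ends in a vowel (*fepafo*, *vufitvi*, *awaga*).
*hoaw* — final sound /w/ (a voiced consonant) → -obo → *hoawobo*.
The final sound of *lomih* is /h/, which is a voiceless consonant, so the suffix is -oj, giving *lomihoj*.
Since the final sound of *tato* is /o/ (a vowel), it takes -uh, giving *tatouh*.

hoawobo, lomihoj, tatouh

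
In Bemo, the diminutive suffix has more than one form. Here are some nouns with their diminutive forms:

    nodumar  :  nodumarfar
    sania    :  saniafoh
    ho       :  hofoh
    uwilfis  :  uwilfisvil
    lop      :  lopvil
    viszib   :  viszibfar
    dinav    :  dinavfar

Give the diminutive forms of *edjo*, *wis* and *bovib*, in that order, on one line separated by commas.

The pattern is voicing of the final sound: -vil when the stem ends in a voiceless consonant (*uwilfis*, *lop*); -far when the stem ends in a voiced consonant (*nodumar*, *viszib*, *dinav*); -foh when the stem ends in a vowel (*sania*, *ho*).
*edjo*: final sound = /o/, a vowel → -foh → *edjofoh*.
*wis*: final sound = /s/, a voiceless consonant → -vil → *wisvil*.
The final sound of *bovib* is /b/, which is a voiced consonant, so the suffix is -far, giving *bovibfar*.

edjofoh, wisvil, bovibfar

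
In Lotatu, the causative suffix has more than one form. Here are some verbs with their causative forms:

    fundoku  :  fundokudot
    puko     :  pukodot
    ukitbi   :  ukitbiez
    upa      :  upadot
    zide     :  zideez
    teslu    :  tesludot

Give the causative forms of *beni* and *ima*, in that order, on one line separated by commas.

beniez, imadot

The alternation tracks the last vowel of the stem — -ez when the last vowel of the stem is a front vowel (*ukitbi*, *zide*); -dot when the last vowel of the stem is a back vowel (*fundoku*, *puko*, *upa*, *teslu*).
*beni* — last vowel /i/ (a front vowel) → -ez → *beniez*.
*ima* — last vowel /a/ (a back vowel) → -dot → *imadot*.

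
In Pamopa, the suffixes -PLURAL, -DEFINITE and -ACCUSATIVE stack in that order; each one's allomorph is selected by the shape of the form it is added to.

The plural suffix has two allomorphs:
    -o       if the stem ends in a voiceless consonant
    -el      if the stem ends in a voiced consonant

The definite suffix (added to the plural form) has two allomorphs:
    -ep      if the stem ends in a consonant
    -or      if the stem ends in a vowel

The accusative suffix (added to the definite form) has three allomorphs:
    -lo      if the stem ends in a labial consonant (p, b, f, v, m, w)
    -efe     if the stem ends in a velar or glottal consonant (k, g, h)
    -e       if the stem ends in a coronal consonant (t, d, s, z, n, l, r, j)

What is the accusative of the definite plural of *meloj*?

melojeleplo

The final consonant of *meloj* is /j/, which is voiced, so the plural suffix is -el, giving *melojel*.
The plural form *melojel* — final sound /l/ (a consonant) → -ep → *melojelep*.
The final consonant of the definite form *melojelep* is /p/, which is labial, so the accusative suffix is -lo, giving *melojeleplo*.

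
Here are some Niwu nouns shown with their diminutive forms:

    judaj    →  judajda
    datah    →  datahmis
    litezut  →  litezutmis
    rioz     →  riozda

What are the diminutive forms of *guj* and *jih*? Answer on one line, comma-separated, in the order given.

gujda, jihmis

The suffix is conditioned by the final consonant: -mis when the stem ends in a voiceless consonant (*datah*, *litezut*); -da when the stem ends in a voiced consonant (*judaj*, *rioz*).
Since the final consonant of *guj* is /j/ (voiced), it takes -da, giving *gujda*.
Since the final consonant of *jih* is /h/ (voiceless), it takes -mis, giving *jihmis*.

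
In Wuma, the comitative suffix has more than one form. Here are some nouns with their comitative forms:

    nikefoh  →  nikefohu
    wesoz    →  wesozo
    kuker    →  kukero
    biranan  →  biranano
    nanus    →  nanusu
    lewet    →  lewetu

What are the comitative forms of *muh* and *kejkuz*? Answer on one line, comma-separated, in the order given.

Looking at the final consonant of each stem: -u when the stem ends in a voiceless consonant (*nikefoh*, *nanus*, *lewet*); -o when the stem ends in a voiced consonant (*wesoz*, *kuker*, *biranan*).
*muh* — final consonant /h/ (voiceless) → -u → *muhu*.
The final consonant of *kejkuz* is /z/, which is voiced, so the suffix is -o, giving *kejkuzo*.

muhu, kejkuzo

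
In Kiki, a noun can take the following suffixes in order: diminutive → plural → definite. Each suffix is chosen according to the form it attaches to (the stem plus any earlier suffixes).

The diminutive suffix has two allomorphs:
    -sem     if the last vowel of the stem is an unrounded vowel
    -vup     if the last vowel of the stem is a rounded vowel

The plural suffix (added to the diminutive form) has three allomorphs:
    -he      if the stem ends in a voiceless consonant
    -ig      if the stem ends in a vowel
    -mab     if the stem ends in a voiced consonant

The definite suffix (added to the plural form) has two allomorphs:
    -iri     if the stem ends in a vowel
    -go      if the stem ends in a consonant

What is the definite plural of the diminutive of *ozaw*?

ozawsemmabgo

*ozaw* — last vowel /a/ (an unrounded vowel) → -sem → *ozawsem*.
The diminutive form *ozawsem* — final sound /m/ (a voiced consonant) → -mab → *ozawsemmab*.
Since the final sound of the plural form *ozawsemmab* is /b/ (a consonant), it takes -go, giving *ozawsemmabgo*.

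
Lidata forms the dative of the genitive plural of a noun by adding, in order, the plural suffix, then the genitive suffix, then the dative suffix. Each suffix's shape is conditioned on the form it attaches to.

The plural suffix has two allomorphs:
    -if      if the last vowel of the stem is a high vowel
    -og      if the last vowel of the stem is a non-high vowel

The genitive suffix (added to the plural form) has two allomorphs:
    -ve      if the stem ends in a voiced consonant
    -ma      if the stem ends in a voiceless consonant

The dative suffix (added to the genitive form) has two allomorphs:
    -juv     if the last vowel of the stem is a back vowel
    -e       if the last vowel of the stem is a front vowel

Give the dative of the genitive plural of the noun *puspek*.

puspekogvee

Since the last vowel of *puspek* is /e/ (a non-high vowel), it takes -og, giving *puspekog*.
The final consonant of the plural form *puspekog* is /g/, which is voiced, so the genitive suffix is -ve, giving *puspekogve*.
Since the last vowel of the genitive form *puspekogve* is /e/ (a front vowel), it takes -e, giving *puspekogvee*.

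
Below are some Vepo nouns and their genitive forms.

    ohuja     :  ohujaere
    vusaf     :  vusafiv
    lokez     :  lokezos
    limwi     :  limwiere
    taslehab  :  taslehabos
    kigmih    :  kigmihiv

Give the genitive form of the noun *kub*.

Looking at the final sound of each stem: -iv when the stem ends in a voiceless consonant (*vusaf*, *kigmih*); -os when the stem ends in a voiced consonant (*lokez*, *taslehab*); -ere when the stem ends in a vowel (*ohuja*, *limwi*).
*kub* — final sound /b/ (a voiced consonant) → -os → *kubos*.

kubos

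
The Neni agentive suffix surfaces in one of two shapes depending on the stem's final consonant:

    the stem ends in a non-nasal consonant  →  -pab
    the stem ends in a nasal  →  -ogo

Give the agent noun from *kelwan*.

kelwanogo

*kelwan*: final consonant = /n/, a nasal → -ogo → *kelwanogo*.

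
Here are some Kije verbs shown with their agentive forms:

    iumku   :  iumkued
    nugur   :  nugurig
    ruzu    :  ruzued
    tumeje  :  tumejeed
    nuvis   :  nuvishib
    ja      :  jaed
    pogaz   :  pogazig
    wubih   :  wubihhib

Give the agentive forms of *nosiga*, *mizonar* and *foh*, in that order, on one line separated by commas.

nosigaed, mizonarig, fohhib

The alternation tracks the final sound of the stem — -hib when the stem ends in a voiceless consonant (*nuvis*, *wubih*); -ig when the stem ends in a voiced consonant (*nugur*, *pogaz*); -ed when the stem ends in a vowel (*iumku*, *ruzu*, *tumeje*, *ja*).
Since the final sound of *nosiga* is /a/ (a vowel), it takes -ed, giving *nosigaed*.
The final sound of *mizonar* is /r/, which is a voiced consonant, so the suffix is -ig, giving *mizonarig*.
The final sound of *foh* is /h/, which is a voiceless consonant, so the suffix is -hib, giving *fohhib*.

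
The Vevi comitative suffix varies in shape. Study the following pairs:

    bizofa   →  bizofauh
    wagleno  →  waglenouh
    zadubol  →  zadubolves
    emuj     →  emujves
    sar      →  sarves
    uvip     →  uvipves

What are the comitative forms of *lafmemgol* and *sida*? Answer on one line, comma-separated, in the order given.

The suffix is conditioned by the final sound: -ves when the stem ends in a consonant (*zadubol*, *emuj*, *sar*, *uvip*); -uh when the stem ends in a vowel (*bizofa*, *wagleno*).
*lafmemgol*: final sound = /l/, a consonant → -ves → *lafmemgolves*.
The final sound of *sida* is /a/, which is a vowel, so the suffix is -uh, giving *sidauh*.

lafmemgolves, sidauh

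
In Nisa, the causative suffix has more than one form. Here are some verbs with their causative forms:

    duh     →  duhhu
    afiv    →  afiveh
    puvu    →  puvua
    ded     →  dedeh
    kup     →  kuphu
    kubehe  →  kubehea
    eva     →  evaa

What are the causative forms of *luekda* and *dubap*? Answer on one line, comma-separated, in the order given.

The alternation tracks the final sound of the stem — -hu when the stem ends in a voiceless consonant (*duh*, *kup*); -eh when the stem ends in a voiced consonant (*afiv*, *ded*); -a when the stem ends in a vowel (*puvu*, *kubehe*, *eva*).
*luekda* — final sound /a/ (a vowel) → -a → *luekdaa*.
*dubap* — final sound /p/ (a voiceless consonant) → -hu → *dubaphu*.

luekdaa, dubaphu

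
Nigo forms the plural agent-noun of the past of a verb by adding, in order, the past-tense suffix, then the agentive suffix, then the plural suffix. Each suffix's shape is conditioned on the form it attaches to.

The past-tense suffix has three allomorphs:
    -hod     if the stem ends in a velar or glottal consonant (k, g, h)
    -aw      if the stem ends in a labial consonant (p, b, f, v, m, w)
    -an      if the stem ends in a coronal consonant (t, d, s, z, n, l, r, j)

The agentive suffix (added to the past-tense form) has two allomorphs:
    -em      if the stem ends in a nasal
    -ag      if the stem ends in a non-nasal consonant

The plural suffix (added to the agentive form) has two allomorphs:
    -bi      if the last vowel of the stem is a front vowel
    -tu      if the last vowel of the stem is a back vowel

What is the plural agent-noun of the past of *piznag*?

piznaghodagtu

The final consonant of *piznag* is /g/, which is velar/glottal, so the past-tense suffix is -hod, giving *piznaghod*.
Since the final consonant of the past-tense form *piznaghod* is /d/ (non-nasal), it takes -ag, giving *piznaghodag*.
The agentive form *piznaghodag* — last vowel /a/ (a back vowel) → -tu → *piznaghodagtu*.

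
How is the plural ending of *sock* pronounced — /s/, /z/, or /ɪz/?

The stem *sock* ends in a voiceless non-sibilant consonant.
The plural suffix surfaces as /ɪz/ after sibilants, /s/ after other voiceless consonants, and /z/ after other voiced sounds.
So the plural -s on *sock* is pronounced /s/.

/s/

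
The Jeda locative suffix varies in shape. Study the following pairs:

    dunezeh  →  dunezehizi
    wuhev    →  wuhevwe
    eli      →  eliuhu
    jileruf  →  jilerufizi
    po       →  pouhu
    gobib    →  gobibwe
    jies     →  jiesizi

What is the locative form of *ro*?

The suffix is conditioned by the final sound: -izi when the stem ends in a voiceless consonant (*dunezeh*, *jileruf*, *jies*); -we when the stem ends in a voiced consonant (*wuhev*, *gobib*); -uhu when the stem ends in a vowel (*eli*, *po*).
*ro*: final sound = /o/, a vowel → -uhu → *rouhu*.

rouhu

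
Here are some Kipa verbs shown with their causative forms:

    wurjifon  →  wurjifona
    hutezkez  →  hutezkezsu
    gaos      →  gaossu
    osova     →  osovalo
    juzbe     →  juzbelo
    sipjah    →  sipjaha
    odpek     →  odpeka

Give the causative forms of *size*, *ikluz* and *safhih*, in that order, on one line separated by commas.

The suffix is conditioned by the final sound: -su when the stem ends in a sibilant (*hutezkez*, *gaos*); -a when the stem ends in a non-sibilant consonant (*wurjifon*, *sipjah*, *odpek*); -lo when the stem ends in a vowel (*osova*, *juzbe*).
*size* — final sound /e/ (a vowel) → -lo → *sizelo*.
The final sound of *ikluz* is /z/, which is a sibilant, so the suffix is -su, giving *ikluzsu*.
The final sound of *safhih* is /h/, which is a non-sibilant consonant, so the suffix is -a, giving *safhiha*.

sizelo, ikluzsu, safhiha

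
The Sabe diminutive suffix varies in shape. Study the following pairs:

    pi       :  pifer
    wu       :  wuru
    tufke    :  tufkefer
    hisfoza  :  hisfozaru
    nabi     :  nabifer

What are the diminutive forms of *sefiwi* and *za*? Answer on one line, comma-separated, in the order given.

Looking at the last vowel of each stem: -fer when the last vowel of the stem is a front vowel (*pi*, *tufke*, *nabi*); -ru when the last vowel of the stem is a back vowel (*wu*, *hisfoza*).
*sefiwi* — last vowel /i/ (a front vowel) → -fer → *sefiwifer*.
The last vowel of *za* is /a/, which is a back vowel, so the suffix is -ru, giving *zaru*.

sefiwifer, zaru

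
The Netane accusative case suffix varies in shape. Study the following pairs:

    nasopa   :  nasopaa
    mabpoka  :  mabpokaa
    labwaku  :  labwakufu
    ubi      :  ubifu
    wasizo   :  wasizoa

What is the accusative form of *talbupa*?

talbupaa

The suffix is conditioned by the last vowel: -fu when the last vowel of the stem is a high vowel (*labwaku*, *ubi*); -a when the last vowel of the stem is a non-high vowel (*nasopa*, *mabpoka*, *wasizo*).
Since the last vowel of *talbupa* is /a/ (a non-high vowel), it takes -a, giving *talbupaa*.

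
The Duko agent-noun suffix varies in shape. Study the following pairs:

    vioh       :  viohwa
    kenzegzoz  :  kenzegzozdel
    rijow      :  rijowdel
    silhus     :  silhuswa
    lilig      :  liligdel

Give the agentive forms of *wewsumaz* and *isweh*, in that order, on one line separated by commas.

The pattern is voicing of the final consonant: -wa when the stem ends in a voiceless consonant (*vioh*, *silhus*); -del when the stem ends in a voiced consonant (*kenzegzoz*, *rijow*, *lilig*).
Since the final consonant of *wewsumaz* is /z/ (voiced), it takes -del, giving *wewsumazdel*.
*isweh* — final consonant /h/ (voiceless) → -wa → *iswehwa*.

wewsumazdel, iswehwa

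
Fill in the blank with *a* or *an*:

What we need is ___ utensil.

The indefinite article is chosen by the initial *sound* of the following word, not its spelling.
*utensil* begins with the sound /juː/ (u pronounced /juː/) — a consonant sound.
So the article is *a*: What we need is a utensil.

a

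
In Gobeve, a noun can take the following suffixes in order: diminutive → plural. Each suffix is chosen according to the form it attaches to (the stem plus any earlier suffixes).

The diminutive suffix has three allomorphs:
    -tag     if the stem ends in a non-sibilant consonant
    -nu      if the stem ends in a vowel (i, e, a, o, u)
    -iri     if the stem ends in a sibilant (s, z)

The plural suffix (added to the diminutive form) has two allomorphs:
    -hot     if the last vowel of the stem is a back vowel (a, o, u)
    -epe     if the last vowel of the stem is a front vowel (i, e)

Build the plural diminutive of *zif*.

*zif*: final sound = /f/, a non-sibilant consonant → -tag → *ziftag*.
The last vowel of the diminutive form *ziftag* is /a/, which is a back vowel, so the plural suffix is -hot, giving *ziftaghot*.

ziftaghot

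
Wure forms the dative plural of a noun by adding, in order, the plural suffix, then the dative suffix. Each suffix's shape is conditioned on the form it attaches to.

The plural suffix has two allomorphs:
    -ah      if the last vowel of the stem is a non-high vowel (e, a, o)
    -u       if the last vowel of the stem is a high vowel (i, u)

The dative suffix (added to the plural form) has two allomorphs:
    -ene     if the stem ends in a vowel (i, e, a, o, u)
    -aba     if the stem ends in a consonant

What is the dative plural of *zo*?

zoahaba

*zo*: last vowel = /o/, a non-high vowel → -ah → *zoah*.
Since the final sound of the plural form *zoah* is /h/ (a consonant), it takes -aba, giving *zoahaba*.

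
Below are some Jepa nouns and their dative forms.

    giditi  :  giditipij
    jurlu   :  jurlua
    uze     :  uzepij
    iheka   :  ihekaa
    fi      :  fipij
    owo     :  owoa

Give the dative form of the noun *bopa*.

Looking at the last vowel of each stem: -pij when the last vowel of the stem is a front vowel (*giditi*, *uze*, *fi*); -a when the last vowel of the stem is a back vowel (*jurlu*, *iheka*, *owo*).
*bopa* — last vowel /a/ (a back vowel) → -a → *bopaa*.

bopaa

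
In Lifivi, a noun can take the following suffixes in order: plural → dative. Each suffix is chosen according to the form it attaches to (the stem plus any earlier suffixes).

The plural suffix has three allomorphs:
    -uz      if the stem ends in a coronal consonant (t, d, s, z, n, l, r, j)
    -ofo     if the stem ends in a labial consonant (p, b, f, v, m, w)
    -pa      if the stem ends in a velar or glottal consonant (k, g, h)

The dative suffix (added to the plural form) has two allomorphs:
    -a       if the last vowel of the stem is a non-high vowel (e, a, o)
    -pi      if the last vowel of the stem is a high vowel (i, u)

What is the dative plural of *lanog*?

The final consonant of *lanog* is /g/, which is velar/glottal, so the plural suffix is -pa, giving *lanogpa*.
Since the last vowel of the plural form *lanogpa* is /a/ (a non-high vowel), it takes -a, giving *lanogpaa*.

lanogpaa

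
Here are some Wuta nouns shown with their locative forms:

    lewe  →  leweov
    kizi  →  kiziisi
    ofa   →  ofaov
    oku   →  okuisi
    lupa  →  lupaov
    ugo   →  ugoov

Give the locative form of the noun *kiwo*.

The suffix is conditioned by the last vowel: -isi when the last vowel of the stem is a high vowel (*kizi*, *oku*); -ov when the last vowel of the stem is a non-high vowel (*lewe*, *ofa*, *lupa*, *ugo*).
The last vowel of *kiwo* is /o/, which is a non-high vowel, so the suffix is -ov, giving *kiwoov*.

kiwoov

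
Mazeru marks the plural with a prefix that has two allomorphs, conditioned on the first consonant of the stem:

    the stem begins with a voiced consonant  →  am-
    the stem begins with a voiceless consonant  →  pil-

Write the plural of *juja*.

Since the first consonant of *juja* is /j/ (voiced), it takes am-, giving *amjuja*.

amjuja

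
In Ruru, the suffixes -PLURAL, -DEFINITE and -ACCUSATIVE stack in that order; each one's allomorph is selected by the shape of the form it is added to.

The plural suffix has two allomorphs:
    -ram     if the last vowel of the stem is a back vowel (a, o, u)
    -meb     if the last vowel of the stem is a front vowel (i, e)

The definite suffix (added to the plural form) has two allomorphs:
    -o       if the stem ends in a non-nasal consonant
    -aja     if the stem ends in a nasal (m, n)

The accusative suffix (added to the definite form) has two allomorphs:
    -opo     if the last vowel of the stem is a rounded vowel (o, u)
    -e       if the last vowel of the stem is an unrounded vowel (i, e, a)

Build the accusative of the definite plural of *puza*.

puzaramajae

The last vowel of *puza* is /a/, which is a back vowel, so the plural suffix is -ram, giving *puzaram*.
Since the final consonant of the plural form *puzaram* is /m/ (a nasal), it takes -aja, giving *puzaramaja*.
Since the last vowel of the definite form *puzaramaja* is /a/ (an unrounded vowel), it takes -e, giving *puzaramajae*.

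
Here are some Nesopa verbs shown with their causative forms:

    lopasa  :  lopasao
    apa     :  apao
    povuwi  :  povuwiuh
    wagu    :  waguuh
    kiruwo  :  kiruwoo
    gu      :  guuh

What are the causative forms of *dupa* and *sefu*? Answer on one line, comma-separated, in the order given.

The pattern is height harmony: -uh when the last vowel of the stem is a high vowel (*povuwi*, *wagu*, *gu*); -o when the last vowel of the stem is a non-high vowel (*lopasa*, *apa*, *kiruwo*).
The last vowel of *dupa* is /a/, which is a non-high vowel, so the suffix is -o, giving *dupao*.
*sefu*: last vowel = /u/, a high vowel → -uh → *sefuuh*.

dupao, sefuuh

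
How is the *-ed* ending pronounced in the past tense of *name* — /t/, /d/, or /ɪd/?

The stem *name* ends in a voiced sound other than /d/.
The -ed suffix is realized as /ɪd/ after /t, d/; as /t/ after other voiceless consonants; and as /d/ after other voiced sounds.
So -ed on *name* is pronounced /d/.

/d/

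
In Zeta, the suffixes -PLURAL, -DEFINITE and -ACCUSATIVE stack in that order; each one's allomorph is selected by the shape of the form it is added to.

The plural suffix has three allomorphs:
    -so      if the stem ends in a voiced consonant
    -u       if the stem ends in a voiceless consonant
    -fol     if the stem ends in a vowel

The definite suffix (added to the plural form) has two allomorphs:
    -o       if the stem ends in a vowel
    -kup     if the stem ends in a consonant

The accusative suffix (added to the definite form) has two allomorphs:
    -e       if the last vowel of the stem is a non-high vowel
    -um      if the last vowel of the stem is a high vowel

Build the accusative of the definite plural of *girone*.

*girone*: final sound = /e/, a vowel → -fol → *gironefol*.
The plural form *gironefol*: final sound = /l/, a consonant → -kup → *gironefolkup*.
Since the last vowel of the definite form *gironefolkup* is /u/ (a high vowel), it takes -um, giving *gironefolkupum*.

gironefolkupum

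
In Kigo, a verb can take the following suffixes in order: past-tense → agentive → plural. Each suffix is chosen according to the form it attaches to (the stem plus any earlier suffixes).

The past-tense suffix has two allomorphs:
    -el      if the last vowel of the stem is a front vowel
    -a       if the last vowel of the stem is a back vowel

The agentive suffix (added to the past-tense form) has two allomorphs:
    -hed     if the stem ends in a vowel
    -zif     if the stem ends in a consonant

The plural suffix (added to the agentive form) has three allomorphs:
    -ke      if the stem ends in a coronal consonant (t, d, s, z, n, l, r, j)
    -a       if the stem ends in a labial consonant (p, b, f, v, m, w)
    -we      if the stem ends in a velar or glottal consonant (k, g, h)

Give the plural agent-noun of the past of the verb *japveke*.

Since the last vowel of *japveke* is /e/ (a front vowel), it takes -el, giving *japvekeel*.
The past-tense form *japvekeel* — final sound /l/ (a consonant) → -zif → *japvekeelzif*.
The agentive form *japvekeelzif* — final consonant /f/ (labial) → -a → *japvekeelzifa*.

japvekeelzifa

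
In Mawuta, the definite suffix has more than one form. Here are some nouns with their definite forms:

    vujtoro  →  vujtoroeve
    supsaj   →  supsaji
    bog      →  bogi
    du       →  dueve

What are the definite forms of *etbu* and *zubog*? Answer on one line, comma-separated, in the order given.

Looking at the final sound of each stem: -i when the stem ends in a consonant (*supsaj*, *bog*); -eve when the stem ends in a vowel (*vujtoro*, *du*).
The final sound of *etbu* is /u/, which is a vowel, so the suffix is -eve, giving *etbueve*.
*zubog* — final sound /g/ (a consonant) → -i → *zubogi*.

etbueve, zubogi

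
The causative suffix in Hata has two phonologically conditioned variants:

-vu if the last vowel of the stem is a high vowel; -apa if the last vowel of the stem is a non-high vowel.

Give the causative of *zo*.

zoapa

*zo* — last vowel /o/ (a non-high vowel) → -apa → *zoapa*.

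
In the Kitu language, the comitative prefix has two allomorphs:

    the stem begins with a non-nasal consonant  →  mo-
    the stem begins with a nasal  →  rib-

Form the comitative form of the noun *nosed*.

*nosed*: first consonant = /n/, a nasal → rib- → *ribnosed*.

ribnosed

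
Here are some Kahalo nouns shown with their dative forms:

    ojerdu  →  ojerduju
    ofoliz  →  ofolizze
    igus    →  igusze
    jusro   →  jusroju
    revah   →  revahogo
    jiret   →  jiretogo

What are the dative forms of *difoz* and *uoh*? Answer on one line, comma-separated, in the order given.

The alternation tracks the final sound of the stem — -ze when the stem ends in a sibilant (*ofoliz*, *igus*); -ogo when the stem ends in a non-sibilant consonant (*revah*, *jiret*); -ju when the stem ends in a vowel (*ojerdu*, *jusro*).
Since the final sound of *difoz* is /z/ (a sibilant), it takes -ze, giving *difozze*.
*uoh*: final sound = /h/, a non-sibilant consonant → -ogo → *uohogo*.

difozze, uohogo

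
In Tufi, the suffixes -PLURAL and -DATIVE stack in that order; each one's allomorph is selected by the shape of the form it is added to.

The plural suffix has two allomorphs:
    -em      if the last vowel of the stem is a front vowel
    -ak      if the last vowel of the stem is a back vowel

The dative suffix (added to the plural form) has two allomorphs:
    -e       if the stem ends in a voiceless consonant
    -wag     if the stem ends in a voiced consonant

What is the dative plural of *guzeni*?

The last vowel of *guzeni* is /i/, which is a front vowel, so the plural suffix is -em, giving *guzeniem*.
The final consonant of the plural form *guzeniem* is /m/, which is voiced, so the dative suffix is -wag, giving *guzeniemwag*.

guzeniemwag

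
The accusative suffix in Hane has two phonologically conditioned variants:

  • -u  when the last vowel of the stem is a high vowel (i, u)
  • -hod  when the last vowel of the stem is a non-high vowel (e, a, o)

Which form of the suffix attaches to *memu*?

-u

*memu* — last vowel /u/ (a high vowel) → -u.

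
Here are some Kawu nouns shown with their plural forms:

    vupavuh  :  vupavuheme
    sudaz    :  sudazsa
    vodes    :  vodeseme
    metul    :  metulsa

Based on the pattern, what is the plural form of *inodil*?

inodilsa

The suffix is conditioned by the final consonant: -eme when the stem ends in a voiceless consonant (*vupavuh*, *vodes*); -sa when the stem ends in a voiced consonant (*sudaz*, *metul*).
*inodil* — final consonant /l/ (voiced) → -sa → *inodilsa*.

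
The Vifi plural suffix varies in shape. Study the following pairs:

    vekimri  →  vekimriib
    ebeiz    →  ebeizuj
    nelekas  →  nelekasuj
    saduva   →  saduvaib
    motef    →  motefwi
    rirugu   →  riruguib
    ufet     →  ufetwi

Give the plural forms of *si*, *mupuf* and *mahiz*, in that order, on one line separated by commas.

siib, mupufwi, mahizuj

Looking at the final sound of each stem: -uj when the stem ends in a sibilant (*ebeiz*, *nelekas*); -wi when the stem ends in a non-sibilant consonant (*motef*, *ufet*); -ib when the stem ends in a vowel (*vekimri*, *saduva*, *rirugu*).
Since the final sound of *si* is /i/ (a vowel), it takes -ib, giving *siib*.
*mupuf*: final sound = /f/, a non-sibilant consonant → -wi → *mupufwi*.
*mahiz*: final sound = /z/, a sibilant → -uj → *mahizuj*.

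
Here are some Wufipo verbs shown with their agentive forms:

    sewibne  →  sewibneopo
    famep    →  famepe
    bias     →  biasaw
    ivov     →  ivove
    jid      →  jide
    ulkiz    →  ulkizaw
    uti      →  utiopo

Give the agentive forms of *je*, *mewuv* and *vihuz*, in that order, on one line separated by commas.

jeopo, mewuve, vihuzaw

Looking at the final sound of each stem: -aw when the stem ends in a sibilant (*bias*, *ulkiz*); -e when the stem ends in a non-sibilant consonant (*famep*, *ivov*, *jid*); -opo when the stem ends in a vowel (*sewibne*, *uti*).
*je*: final sound = /e/, a vowel → -opo → *jeopo*.
*mewuv* — final sound /v/ (a non-sibilant consonant) → -e → *mewuve*.
Since the final sound of *vihuz* is /z/ (a sibilant), it takes -aw, giving *vihuzaw*.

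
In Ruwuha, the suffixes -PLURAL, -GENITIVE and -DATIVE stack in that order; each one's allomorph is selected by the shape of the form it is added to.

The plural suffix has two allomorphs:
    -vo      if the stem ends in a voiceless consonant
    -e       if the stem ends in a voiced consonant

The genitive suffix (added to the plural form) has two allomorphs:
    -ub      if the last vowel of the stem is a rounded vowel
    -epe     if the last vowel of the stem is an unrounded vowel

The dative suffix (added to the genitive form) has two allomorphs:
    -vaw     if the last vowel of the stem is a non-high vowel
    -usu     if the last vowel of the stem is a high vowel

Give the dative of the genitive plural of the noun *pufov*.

The final consonant of *pufov* is /v/, which is voiced, so the plural suffix is -e, giving *pufove*.
Since the last vowel of the plural form *pufove* is /e/ (an unrounded vowel), it takes -epe, giving *pufoveepe*.
The last vowel of the genitive form *pufoveepe* is /e/, which is a non-high vowel, so the dative suffix is -vaw, giving *pufoveepevaw*.

pufoveepevaw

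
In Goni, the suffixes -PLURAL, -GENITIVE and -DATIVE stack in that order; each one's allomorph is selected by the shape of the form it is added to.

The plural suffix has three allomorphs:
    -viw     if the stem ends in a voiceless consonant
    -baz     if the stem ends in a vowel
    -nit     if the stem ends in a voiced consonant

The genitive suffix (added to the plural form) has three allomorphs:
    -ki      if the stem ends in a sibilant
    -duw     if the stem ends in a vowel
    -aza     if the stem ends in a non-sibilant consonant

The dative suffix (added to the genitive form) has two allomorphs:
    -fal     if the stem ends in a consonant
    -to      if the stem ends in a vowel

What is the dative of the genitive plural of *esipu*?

esipubazkito

*esipu*: final sound = /u/, a vowel → -baz → *esipubaz*.
The plural form *esipubaz* — final sound /z/ (a sibilant) → -ki → *esipubazki*.
The genitive form *esipubazki*: final sound = /i/, a vowel → -to → *esipubazkito*.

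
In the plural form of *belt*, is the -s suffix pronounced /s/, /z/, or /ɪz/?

The stem *belt* ends in a voiceless non-sibilant consonant.
The plural suffix surfaces as /ɪz/ after sibilants, /s/ after other voiceless consonants, and /z/ after other voiced sounds.
So the plural -s on *belt* is pronounced /s/.

/s/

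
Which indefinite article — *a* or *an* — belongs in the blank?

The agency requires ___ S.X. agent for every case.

The indefinite article is chosen by the initial *sound* of the following word, not its spelling.
The initialism *S.X.* is read letter by letter; the first letter, S, is pronounced /ɛs/, which begins with a vowel sound.
So the article is *an*: The agency requires an S.X. agent for every case.

an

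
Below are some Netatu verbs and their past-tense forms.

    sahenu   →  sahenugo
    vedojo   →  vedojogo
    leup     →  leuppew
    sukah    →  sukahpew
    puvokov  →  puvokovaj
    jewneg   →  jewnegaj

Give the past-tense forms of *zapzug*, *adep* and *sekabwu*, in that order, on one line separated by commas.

zapzugaj, adeppew, sekabwugo

The suffix is conditioned by the final sound: -pew when the stem ends in a voiceless consonant (*leup*, *sukah*); -aj when the stem ends in a voiced consonant (*puvokov*, *jewneg*); -go when the stem ends in a vowel (*sahenu*, *vedojo*).
*zapzug*: final sound = /g/, a voiced consonant → -aj → *zapzugaj*.
The final sound of *adep* is /p/, which is a voiceless consonant, so the suffix is -pew, giving *adeppew*.
The final sound of *sekabwu* is /u/, which is a vowel, so the suffix is -go, giving *sekabwugo*.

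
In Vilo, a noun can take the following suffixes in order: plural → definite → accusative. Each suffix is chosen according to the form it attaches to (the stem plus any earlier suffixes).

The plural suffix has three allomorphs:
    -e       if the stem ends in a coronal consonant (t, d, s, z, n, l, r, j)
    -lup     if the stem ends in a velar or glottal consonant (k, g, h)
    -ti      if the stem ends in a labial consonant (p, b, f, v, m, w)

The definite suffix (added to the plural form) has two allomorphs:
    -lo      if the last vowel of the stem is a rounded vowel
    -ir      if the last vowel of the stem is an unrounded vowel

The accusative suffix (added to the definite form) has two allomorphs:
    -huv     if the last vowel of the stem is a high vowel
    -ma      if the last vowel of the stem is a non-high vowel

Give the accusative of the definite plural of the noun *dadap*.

*dadap*: final consonant = /p/, labial → -ti → *dadapti*.
Since the last vowel of the plural form *dadapti* is /i/ (an unrounded vowel), it takes -ir, giving *dadaptiir*.
The last vowel of the definite form *dadaptiir* is /i/, which is a high vowel, so the accusative suffix is -huv, giving *dadaptiirhuv*.

dadaptiirhuv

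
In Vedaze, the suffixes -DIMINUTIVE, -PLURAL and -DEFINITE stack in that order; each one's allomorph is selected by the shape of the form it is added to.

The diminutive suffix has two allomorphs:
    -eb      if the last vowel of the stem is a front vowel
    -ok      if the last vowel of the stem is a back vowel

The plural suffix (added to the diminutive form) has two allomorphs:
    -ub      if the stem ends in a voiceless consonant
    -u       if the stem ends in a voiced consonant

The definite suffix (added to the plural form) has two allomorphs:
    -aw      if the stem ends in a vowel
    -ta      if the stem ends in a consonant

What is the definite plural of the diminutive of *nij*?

nijebuaw

*nij*: last vowel = /i/, a front vowel → -eb → *nijeb*.
The diminutive form *nijeb* — final consonant /b/ (voiced) → -u → *nijebu*.
Since the final sound of the plural form *nijebu* is /u/ (a vowel), it takes -aw, giving *nijebuaw*.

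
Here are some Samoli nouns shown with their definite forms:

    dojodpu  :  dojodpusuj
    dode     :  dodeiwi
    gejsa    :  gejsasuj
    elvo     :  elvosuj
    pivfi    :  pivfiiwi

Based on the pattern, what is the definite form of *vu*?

vusuj

Looking at the last vowel of each stem: -iwi when the last vowel of the stem is a front vowel (*dode*, *pivfi*); -suj when the last vowel of the stem is a back vowel (*dojodpu*, *gejsa*, *elvo*).
*vu* — last vowel /u/ (a back vowel) → -suj → *vusuj*.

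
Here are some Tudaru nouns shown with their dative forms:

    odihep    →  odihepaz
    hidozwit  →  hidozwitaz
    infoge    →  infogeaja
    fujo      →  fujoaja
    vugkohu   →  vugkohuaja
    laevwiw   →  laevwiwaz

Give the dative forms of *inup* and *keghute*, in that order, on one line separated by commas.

The pattern is consonant vs. vowel: -az when the stem ends in a consonant (*odihep*, *hidozwit*, *laevwiw*); -aja when the stem ends in a vowel (*infoge*, *fujo*, *vugkohu*).
*inup* — final sound /p/ (a consonant) → -az → *inupaz*.
*keghute*: final sound = /e/, a vowel → -aja → *keghuteaja*.

inupaz, keghuteaja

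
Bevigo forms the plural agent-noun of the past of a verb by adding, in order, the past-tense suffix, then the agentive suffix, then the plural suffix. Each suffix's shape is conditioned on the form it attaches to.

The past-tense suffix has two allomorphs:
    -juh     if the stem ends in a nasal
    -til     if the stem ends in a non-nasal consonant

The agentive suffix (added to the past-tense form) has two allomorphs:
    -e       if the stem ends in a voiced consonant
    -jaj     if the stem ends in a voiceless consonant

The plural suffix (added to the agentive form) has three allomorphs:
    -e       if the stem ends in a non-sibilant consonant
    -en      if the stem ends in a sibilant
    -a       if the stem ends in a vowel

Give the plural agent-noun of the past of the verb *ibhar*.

Since the final consonant of *ibhar* is /r/ (non-nasal), it takes -til, giving *ibhartil*.
The final consonant of the past-tense form *ibhartil* is /l/, which is voiced, so the agentive suffix is -e, giving *ibhartile*.
The final sound of the agentive form *ibhartile* is /e/, which is a vowel, so the plural suffix is -a, giving *ibhartilea*.

ibhartilea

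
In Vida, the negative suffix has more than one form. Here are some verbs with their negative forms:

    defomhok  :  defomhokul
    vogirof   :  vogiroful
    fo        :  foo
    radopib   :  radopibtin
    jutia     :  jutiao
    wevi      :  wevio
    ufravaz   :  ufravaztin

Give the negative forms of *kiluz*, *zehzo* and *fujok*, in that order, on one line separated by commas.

Looking at the final sound of each stem: -ul when the stem ends in a voiceless consonant (*defomhok*, *vogirof*); -tin when the stem ends in a voiced consonant (*radopib*, *ufravaz*); -o when the stem ends in a vowel (*fo*, *jutia*, *wevi*).
The final sound of *kiluz* is /z/, which is a voiced consonant, so the suffix is -tin, giving *kiluztin*.
Since the final sound of *zehzo* is /o/ (a vowel), it takes -o, giving *zehzoo*.
*fujok*: final sound = /k/, a voiceless consonant → -ul → *fujokul*.

kiluztin, zehzoo, fujokul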